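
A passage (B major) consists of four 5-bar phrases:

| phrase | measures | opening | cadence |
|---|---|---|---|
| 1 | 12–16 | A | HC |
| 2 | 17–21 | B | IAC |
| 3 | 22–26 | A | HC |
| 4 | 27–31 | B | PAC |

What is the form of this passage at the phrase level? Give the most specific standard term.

parallel double period

Four phrases in two halves: the first half (measures 12–21) ends with an imperfect authentic cadence, the second (mm. 22-31) with a perfect authentic cadence — a large antecedent–consequent pair, i.e. a double period.
Phrase 3 begins with the same material as phrase 1, making it parallel.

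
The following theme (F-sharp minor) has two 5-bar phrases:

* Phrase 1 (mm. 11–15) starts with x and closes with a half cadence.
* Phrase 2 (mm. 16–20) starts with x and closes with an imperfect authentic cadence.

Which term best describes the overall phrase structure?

Phrase 1 ends with a half cadence (weaker) and phrase 2 with an imperfect authentic cadence (stronger): antecedent + consequent = a period.
The two phrases open with the same material (x / x), so the period is parallel.

parallel period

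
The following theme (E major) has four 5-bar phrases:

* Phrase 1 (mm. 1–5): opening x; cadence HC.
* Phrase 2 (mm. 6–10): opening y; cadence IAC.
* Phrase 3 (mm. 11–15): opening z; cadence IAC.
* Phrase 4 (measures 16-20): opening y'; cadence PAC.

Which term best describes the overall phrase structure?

contrasting double period

Four phrases in two halves: the first half (bars 1–10) ends with an imperfect authentic cadence, the second (measures 11-20) with a perfect authentic cadence — a large antecedent–consequent pair, i.e. a double period.
Phrase 3 begins with different material from phrase 1, making it contrasting.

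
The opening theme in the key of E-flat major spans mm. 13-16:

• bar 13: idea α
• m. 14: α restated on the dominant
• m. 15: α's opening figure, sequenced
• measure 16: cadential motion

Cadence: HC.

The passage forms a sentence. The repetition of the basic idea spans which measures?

measures 14–14

The presentation of a sentence is the basic idea (m. 13) plus its repetition (m. 14); the repetition of the basic idea is therefore m. 14.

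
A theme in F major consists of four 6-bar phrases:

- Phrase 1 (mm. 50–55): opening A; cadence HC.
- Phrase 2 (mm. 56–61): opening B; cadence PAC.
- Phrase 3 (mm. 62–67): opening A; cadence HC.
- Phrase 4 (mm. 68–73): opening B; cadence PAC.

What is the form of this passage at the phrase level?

The cadence pattern HC–PAC–HC–PAC is weak–strong twice, and phrases 3–4 restate phrases 1–2: a period heard twice, not a double period (which would end weakly at phrase 2).

repeated period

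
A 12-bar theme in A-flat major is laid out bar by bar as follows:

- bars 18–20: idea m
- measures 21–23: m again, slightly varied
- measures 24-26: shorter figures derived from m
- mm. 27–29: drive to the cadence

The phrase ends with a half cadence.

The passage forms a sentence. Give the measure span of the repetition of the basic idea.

measures 21–23

The presentation of a sentence is the basic idea (measures 18–20) plus its repetition (bars 21–23); the repetition of the basic idea is therefore mm. 21-23.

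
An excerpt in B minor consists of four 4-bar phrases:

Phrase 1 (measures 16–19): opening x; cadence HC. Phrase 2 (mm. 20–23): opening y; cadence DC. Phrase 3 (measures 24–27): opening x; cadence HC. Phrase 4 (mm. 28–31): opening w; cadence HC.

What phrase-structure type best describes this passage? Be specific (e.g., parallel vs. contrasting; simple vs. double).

Phrase 4 ends with a half cadence, no stronger than phrase 2's deceptive cadence, so the four phrases do not form a double period; nor do phrases 3–4 duplicate 1–2, so it is not a repeated period. With no phrase reaching a conclusive cadence, the passage is a phrase group.

phrase group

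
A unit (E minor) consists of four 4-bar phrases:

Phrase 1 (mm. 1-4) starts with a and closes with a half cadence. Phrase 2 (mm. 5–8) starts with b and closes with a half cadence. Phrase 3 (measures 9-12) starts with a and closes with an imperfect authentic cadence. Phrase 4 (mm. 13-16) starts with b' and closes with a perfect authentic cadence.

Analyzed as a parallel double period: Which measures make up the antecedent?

In a double period the four phrases pair into a large antecedent (phrases 1–2, ending half cadence) and a large consequent (phrases 3–4, ending perfect authentic cadence). The antecedent spans measures 1–8.

measures 1–8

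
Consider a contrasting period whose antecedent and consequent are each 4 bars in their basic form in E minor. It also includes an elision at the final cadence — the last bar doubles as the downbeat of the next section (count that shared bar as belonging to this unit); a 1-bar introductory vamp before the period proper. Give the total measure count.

Basic contrasting period: 4 + 4 = 8 bars.
8 (basic form) + 1 (introduction) = 9.
The elision shares a bar with the next section but does not change this unit's count.

9 measures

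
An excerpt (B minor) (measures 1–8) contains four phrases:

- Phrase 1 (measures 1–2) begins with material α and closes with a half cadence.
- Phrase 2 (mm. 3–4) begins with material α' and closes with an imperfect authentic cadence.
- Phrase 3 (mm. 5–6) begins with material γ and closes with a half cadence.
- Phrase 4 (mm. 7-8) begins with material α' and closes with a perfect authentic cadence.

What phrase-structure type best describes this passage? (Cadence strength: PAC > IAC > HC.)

contrasting double period

Four phrases in two halves: the first half (measures 1-4) ends with an imperfect authentic cadence, the second (bars 5–8) with a perfect authentic cadence — a large antecedent–consequent pair, i.e. a double period.
Phrase 3 begins with different material from phrase 1, making it contrasting.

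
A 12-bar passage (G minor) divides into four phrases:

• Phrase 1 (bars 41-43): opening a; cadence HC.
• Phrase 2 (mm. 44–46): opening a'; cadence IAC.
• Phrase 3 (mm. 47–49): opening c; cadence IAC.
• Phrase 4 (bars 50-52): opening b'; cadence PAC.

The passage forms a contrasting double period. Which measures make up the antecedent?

In a double period the four phrases pair into a large antecedent (phrases 1–2, ending imperfect authentic cadence) and a large consequent (phrases 3–4, ending perfect authentic cadence). The antecedent spans mm. 41–46.

measures 41–46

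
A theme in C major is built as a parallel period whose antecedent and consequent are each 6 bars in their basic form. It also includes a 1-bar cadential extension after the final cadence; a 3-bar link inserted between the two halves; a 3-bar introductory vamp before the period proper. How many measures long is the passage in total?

Basic parallel period: 6 + 6 = 12 bars.
12 (basic form) + 1 (cadential extension) + 3 (link) + 3 (introduction) = 19.

19 measures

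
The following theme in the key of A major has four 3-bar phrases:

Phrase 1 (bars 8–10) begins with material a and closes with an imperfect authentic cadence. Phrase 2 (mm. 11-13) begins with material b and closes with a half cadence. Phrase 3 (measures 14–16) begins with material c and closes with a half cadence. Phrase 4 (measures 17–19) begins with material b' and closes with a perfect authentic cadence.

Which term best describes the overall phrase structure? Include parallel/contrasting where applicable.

contrasting double period

Four phrases in two halves: the first half (mm. 8–13) ends with a half cadence, the second (mm. 14-19) with a perfect authentic cadence — a large antecedent–consequent pair, i.e. a double period.
Phrase 3 begins with different material from phrase 1, making it contrasting.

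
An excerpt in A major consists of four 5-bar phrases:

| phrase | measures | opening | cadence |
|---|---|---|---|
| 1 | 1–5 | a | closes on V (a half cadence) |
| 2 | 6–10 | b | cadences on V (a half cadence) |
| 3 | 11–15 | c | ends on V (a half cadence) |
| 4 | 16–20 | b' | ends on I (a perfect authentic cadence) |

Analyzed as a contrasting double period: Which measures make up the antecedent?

measures 1–10

In a double period the four phrases pair into a large antecedent (phrases 1–2, ending half cadence) and a large consequent (phrases 3–4, ending perfect authentic cadence). The antecedent spans bars 1-10.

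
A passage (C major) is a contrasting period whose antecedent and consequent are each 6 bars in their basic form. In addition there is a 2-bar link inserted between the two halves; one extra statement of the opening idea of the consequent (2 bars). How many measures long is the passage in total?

16 measures

Basic contrasting period: 6 + 6 = 12 bars.
12 (basic form) + 2 (link) + 2 (extra statement) = 16.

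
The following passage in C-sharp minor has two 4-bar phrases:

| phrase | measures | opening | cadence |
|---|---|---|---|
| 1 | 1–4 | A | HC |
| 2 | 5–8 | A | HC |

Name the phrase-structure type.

Both phrases have the same opening (A) and the same cadence (half cadence): the second is a restatement, not a consequent, so this is a repeated phrase rather than a period.

repeated phrase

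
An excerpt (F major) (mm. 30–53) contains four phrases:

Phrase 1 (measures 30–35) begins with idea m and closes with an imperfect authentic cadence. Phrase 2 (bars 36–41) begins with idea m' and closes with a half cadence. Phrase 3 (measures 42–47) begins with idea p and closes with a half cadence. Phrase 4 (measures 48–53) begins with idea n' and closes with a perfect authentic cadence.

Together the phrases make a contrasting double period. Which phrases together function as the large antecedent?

phrases 1 and 2

In a double period the first pair of phrases (ending half cadence) is the large antecedent and the second pair (ending perfect authentic cadence) is the large consequent; the antecedent is phrases 1 and 2.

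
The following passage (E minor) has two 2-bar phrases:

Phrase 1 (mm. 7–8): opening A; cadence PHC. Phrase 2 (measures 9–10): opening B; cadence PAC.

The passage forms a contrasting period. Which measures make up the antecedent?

The phrase ending with the weaker cadence (Phrygian half cadence) is the antecedent; the one ending more conclusively (perfect authentic cadence) is the consequent. The antecedent is measures 7–8.

measures 7–8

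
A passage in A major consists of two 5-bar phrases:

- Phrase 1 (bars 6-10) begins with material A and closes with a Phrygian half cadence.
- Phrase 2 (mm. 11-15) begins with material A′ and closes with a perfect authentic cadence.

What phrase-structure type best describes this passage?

parallel period

Phrase 1 ends with a Phrygian half cadence (weaker) and phrase 2 with a perfect authentic cadence (stronger): antecedent + consequent = a period.
The two phrases open with the same material (A / A′), so the period is parallel.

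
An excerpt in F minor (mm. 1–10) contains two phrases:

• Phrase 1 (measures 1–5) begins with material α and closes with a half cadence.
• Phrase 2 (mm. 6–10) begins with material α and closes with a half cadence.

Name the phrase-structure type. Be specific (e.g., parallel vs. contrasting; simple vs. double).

Both phrases have the same opening (α) and the same cadence (half cadence): the second is a restatement, not a consequent, so this is a repeated phrase rather than a period.

repeated phrase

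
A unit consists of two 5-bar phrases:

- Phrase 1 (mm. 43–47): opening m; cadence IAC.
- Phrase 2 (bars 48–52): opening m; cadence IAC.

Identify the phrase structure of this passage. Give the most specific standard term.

Both phrases have the same opening (m) and the same cadence (imperfect authentic cadence): the second is a restatement, not a consequent, so this is a repeated phrase rather than a period.

repeated phrase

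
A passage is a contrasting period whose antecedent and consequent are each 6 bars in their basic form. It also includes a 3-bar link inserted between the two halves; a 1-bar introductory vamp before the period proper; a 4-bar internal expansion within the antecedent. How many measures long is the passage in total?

20 measures

Basic contrasting period: 6 + 6 = 12 bars.
12 (basic form) + 3 (link) + 1 (introduction) + 4 (internal expansion) = 20.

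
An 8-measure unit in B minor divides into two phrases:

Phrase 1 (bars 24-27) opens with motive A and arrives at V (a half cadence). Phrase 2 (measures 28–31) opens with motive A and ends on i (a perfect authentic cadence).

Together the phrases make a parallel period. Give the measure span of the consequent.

The phrase ending with the weaker cadence (half cadence) is the antecedent; the one ending more conclusively (perfect authentic cadence) is the consequent. The consequent is measures 28–31.

measures 28–31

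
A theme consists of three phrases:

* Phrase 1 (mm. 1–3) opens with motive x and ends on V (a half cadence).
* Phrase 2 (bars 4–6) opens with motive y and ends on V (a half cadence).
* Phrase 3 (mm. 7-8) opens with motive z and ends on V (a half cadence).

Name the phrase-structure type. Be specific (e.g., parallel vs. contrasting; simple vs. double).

The final phrase closes with a half cadence, which is not stronger than the preceding half cadence; the 3 phrases lack an overall antecedent–consequent design and so form a phrase group.

phrase group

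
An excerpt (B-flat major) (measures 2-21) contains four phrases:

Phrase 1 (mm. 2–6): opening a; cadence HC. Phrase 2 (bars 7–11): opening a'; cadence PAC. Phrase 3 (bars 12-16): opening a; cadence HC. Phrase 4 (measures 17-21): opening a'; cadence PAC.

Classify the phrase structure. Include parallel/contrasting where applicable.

The cadence pattern HC–PAC–HC–PAC is weak–strong twice, and phrases 3–4 restate phrases 1–2: a period heard twice, not a double period (which would end weakly at phrase 2).

repeated period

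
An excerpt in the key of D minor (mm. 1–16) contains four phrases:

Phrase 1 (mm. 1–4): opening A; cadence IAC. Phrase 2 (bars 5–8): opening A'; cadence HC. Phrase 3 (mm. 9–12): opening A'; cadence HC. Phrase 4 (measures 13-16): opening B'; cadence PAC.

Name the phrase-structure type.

parallel double period

Four phrases in two halves: the first half (mm. 1–8) ends with a half cadence, the second (measures 9–16) with a perfect authentic cadence — a large antecedent–consequent pair, i.e. a double period.
Phrase 3 begins with the same material as phrase 1, making it parallel.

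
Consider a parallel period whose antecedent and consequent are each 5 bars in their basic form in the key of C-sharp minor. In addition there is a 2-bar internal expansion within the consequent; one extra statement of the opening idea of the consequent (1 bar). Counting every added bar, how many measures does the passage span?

13 measures

Basic parallel period: 5 + 5 = 10 bars.
10 (basic form) + 2 (internal expansion) + 1 (extra statement) = 13.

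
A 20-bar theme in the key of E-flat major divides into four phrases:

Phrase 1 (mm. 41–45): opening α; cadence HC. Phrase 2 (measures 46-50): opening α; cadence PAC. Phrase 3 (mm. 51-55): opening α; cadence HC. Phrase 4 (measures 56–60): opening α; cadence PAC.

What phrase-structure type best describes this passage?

The cadence pattern HC–PAC–HC–PAC is weak–strong twice, and phrases 3–4 restate phrases 1–2: a period heard twice, not a double period (which would end weakly at phrase 2).

repeated period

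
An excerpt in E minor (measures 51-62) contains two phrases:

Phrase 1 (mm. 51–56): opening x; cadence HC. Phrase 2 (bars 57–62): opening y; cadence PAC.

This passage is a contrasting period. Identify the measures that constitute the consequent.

measures 57–62

The antecedent is the phrase ending with the weaker cadence (half cadence, phrase 1) and the consequent the one ending more conclusively (perfect authentic cadence, phrase 2); the consequent is mm. 57-62.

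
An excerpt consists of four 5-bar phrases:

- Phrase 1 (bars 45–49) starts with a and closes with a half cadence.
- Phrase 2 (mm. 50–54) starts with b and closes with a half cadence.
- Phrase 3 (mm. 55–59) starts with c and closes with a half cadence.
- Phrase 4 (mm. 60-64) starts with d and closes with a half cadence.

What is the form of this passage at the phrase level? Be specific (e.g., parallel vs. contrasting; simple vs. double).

phrase group

Phrase 4 ends with a half cadence, no stronger than phrase 2's half cadence, so the four phrases do not form a double period; nor do phrases 3–4 duplicate 1–2, so it is not a repeated period. With no phrase reaching a conclusive cadence, the passage is a phrase group.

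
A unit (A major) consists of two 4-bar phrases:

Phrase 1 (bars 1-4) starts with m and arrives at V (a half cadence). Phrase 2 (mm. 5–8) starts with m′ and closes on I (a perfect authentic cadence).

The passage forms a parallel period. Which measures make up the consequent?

measures 5–8

The antecedent is the phrase ending with the weaker cadence (half cadence, phrase 1) and the consequent the one ending more conclusively (perfect authentic cadence, phrase 2); the consequent is mm. 5–8.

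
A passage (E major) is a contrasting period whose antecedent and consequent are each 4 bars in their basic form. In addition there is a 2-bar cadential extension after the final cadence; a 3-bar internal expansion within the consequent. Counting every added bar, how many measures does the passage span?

Basic contrasting period: 4 + 4 = 8 bars.
8 (basic form) + 2 (cadential extension) + 3 (internal expansion) = 13.

13 measures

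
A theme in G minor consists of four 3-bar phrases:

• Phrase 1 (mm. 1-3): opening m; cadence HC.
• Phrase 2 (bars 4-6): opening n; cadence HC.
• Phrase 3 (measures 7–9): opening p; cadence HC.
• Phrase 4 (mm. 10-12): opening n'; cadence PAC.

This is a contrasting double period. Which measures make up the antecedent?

In a double period the first pair of phrases (ending half cadence) is the large antecedent and the second pair (ending perfect authentic cadence) is the large consequent; the antecedent is measures 1–6.

measures 1–6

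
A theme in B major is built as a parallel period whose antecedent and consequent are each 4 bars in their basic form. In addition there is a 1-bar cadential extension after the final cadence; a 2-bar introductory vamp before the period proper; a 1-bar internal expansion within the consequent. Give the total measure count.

12 measures

Basic parallel period: 4 + 4 = 8 bars.
8 (basic form) + 1 (cadential extension) + 2 (introduction) + 1 (internal expansion) = 12.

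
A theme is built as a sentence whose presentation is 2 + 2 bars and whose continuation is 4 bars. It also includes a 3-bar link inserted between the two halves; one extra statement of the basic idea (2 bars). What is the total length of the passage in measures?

Basic sentence: 2 + 2 + 4 = 8 bars.
8 (basic form) + 3 (link) + 2 (extra statement) = 13.

13 measures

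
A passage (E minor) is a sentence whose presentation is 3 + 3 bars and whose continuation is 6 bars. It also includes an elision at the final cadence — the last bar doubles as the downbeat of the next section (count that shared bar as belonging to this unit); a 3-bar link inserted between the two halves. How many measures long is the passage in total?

15 measures

Basic sentence: 3 + 3 + 6 = 12 bars.
12 (basic form) + 3 (link) = 15.
The elision shares a bar with the next section but does not change this unit's count.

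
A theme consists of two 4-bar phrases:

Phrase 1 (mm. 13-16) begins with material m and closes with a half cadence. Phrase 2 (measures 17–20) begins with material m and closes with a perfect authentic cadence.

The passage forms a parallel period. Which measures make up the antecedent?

measures 13–16

The phrase ending with the weaker cadence (half cadence) is the antecedent; the one ending more conclusively (perfect authentic cadence) is the consequent. The antecedent is measures 13–16.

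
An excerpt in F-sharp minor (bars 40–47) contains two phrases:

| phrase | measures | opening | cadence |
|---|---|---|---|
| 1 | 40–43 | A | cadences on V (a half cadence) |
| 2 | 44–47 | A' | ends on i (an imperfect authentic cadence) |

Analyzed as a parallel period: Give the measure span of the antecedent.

The antecedent is the phrase ending with the weaker cadence (half cadence, phrase 1) and the consequent the one ending more conclusively (imperfect authentic cadence, phrase 2); the antecedent is measures 40-43.

measures 40–43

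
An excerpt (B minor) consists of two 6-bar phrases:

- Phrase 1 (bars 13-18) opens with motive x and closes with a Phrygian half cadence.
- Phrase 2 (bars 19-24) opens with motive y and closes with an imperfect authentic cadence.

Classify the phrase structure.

contrasting period

Phrase 1 ends with a Phrygian half cadence (weaker) and phrase 2 with an imperfect authentic cadence (stronger): antecedent + consequent = a period.
The two phrases open with different material (x / y), so the period is contrasting.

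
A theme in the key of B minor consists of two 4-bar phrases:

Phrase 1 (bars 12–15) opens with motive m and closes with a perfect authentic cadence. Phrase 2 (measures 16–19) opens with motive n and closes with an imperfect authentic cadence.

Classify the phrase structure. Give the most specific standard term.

The second phrase closes with an imperfect authentic cadence, which is not stronger than the first phrase's perfect authentic cadence; without a weak→strong cadential pair there is no antecedent–consequent relationship, so this is a phrase group rather than a period.

phrase group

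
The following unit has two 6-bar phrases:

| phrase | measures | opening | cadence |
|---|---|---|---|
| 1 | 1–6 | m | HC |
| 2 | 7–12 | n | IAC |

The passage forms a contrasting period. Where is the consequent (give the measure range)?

The antecedent is the phrase ending with the weaker cadence (half cadence, phrase 1) and the consequent the one ending more conclusively (imperfect authentic cadence, phrase 2); the consequent is mm. 7–12.

measures 7–12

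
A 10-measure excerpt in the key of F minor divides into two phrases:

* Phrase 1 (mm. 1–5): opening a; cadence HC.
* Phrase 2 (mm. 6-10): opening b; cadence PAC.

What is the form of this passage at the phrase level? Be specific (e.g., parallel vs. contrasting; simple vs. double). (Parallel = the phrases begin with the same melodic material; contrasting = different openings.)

contrasting period

Phrase 1 ends with a half cadence (weaker) and phrase 2 with a perfect authentic cadence (stronger): antecedent + consequent = a period.
The two phrases open with different material (a / b), so the period is contrasting.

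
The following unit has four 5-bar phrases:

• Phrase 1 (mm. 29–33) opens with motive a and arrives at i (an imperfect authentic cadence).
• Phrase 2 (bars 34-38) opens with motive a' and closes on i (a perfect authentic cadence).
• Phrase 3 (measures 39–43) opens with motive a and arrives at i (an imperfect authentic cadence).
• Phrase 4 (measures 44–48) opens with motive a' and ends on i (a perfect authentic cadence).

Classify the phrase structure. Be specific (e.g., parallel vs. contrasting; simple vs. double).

repeated period

The cadence pattern IAC–PAC–IAC–PAC is weak–strong twice, and phrases 3–4 restate phrases 1–2: a period heard twice, not a double period (which would end weakly at phrase 2).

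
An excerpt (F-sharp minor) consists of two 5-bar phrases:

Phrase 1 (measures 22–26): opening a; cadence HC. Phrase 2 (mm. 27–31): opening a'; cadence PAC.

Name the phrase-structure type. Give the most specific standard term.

Phrase 1 ends with a half cadence (weaker) and phrase 2 with a perfect authentic cadence (stronger): antecedent + consequent = a period.
The two phrases open with the same material (a / a'), so the period is parallel.

parallel period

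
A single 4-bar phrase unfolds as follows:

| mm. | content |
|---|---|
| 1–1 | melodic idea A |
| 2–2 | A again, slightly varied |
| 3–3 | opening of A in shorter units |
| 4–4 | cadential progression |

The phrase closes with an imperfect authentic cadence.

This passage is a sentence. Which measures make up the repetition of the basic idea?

The presentation of a sentence is the basic idea (m. 1) plus its repetition (bar 2); the repetition of the basic idea is therefore measure 2.

measures 2–2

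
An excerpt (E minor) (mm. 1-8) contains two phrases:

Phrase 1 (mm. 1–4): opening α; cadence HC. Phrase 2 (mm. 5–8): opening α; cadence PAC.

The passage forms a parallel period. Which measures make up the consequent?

The phrase ending with the weaker cadence (half cadence) is the antecedent; the one ending more conclusively (perfect authentic cadence) is the consequent. The consequent is measures 5–8.

measures 5–8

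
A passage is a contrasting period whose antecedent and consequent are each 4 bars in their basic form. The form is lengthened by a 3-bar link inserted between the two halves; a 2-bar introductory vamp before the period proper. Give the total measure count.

13 measures

Basic contrasting period: 4 + 4 = 8 bars.
8 (basic form) + 3 (link) + 2 (introduction) = 13.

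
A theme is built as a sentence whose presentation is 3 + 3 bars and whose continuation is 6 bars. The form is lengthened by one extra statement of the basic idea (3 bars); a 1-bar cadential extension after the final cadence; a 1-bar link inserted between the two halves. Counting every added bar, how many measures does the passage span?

17 measures

Basic sentence: 3 + 3 + 6 = 12 bars.
12 (basic form) + 3 (extra statement) + 1 (cadential extension) + 1 (link) = 17.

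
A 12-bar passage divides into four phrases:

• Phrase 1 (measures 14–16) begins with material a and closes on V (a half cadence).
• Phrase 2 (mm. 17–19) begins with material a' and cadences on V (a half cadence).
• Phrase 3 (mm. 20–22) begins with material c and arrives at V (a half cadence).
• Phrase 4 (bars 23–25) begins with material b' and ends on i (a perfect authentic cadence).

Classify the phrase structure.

Four phrases in two halves: the first half (mm. 14-19) ends with a half cadence, the second (measures 20-25) with a perfect authentic cadence — a large antecedent–consequent pair, i.e. a double period.
Phrase 3 begins with different material from phrase 1, making it contrasting.

contrasting double period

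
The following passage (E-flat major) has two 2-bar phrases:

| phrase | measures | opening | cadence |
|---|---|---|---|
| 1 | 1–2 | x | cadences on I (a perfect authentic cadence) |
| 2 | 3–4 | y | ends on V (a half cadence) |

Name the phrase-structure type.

phrase group

The second phrase closes with a half cadence, which is not stronger than the first phrase's perfect authentic cadence; without a weak→strong cadential pair there is no antecedent–consequent relationship, so this is a phrase group rather than a period.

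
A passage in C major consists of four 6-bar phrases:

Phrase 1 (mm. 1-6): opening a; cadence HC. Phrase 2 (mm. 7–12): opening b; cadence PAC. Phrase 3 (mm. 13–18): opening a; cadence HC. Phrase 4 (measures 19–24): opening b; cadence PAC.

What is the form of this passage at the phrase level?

The cadence pattern HC–PAC–HC–PAC is weak–strong twice, and phrases 3–4 restate phrases 1–2: a period heard twice, not a double period (which would end weakly at phrase 2).

repeated period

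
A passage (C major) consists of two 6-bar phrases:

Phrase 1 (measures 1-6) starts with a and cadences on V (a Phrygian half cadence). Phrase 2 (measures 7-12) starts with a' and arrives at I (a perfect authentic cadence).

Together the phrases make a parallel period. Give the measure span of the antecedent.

measures 1–6

The phrase ending with the weaker cadence (Phrygian half cadence) is the antecedent; the one ending more conclusively (perfect authentic cadence) is the consequent. The antecedent is measures 1–6.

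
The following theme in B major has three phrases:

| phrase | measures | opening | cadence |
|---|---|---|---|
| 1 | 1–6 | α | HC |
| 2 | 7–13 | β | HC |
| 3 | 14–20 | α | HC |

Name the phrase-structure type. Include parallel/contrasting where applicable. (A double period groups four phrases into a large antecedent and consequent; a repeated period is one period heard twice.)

phrase group

The final phrase closes with a half cadence, which is not stronger than the preceding half cadence; the 3 phrases lack an overall antecedent–consequent design and so form a phrase group.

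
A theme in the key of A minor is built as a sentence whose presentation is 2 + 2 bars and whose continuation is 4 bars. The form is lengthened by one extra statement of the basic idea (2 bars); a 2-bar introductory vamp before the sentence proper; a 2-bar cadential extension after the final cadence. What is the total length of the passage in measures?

14 measures

Basic sentence: 2 + 2 + 4 = 8 bars.
8 (basic form) + 2 (extra statement) + 2 (introduction) + 2 (cadential extension) = 14.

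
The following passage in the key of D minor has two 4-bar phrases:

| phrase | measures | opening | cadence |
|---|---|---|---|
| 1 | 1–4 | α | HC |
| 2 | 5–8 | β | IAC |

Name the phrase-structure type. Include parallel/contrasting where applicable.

contrasting period

Phrase 1 ends with a half cadence (weaker) and phrase 2 with an imperfect authentic cadence (stronger): antecedent + consequent = a period.
The two phrases open with different material (α / β), so the period is contrasting.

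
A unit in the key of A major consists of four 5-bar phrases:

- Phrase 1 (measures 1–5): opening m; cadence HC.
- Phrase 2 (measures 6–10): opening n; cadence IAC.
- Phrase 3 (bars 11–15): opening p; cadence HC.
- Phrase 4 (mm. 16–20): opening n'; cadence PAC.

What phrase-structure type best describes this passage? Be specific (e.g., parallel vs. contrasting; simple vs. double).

contrasting double period

Four phrases in two halves: the first half (measures 1-10) ends with an imperfect authentic cadence, the second (mm. 11–20) with a perfect authentic cadence — a large antecedent–consequent pair, i.e. a double period.
Phrase 3 begins with different material from phrase 1, making it contrasting.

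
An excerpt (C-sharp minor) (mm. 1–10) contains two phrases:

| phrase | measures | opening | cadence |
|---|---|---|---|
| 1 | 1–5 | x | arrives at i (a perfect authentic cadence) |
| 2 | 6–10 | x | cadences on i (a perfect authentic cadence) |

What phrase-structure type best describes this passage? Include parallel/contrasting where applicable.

Both phrases have the same opening (x) and the same cadence (perfect authentic cadence): the second is a restatement, not a consequent, so this is a repeated phrase rather than a period.

repeated phrase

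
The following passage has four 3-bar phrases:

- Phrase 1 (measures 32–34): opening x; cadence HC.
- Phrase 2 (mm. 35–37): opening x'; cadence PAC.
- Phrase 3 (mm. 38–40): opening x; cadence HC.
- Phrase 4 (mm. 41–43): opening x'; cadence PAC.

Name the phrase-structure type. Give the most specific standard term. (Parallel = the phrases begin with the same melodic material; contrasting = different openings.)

repeated period

The cadence pattern HC–PAC–HC–PAC is weak–strong twice, and phrases 3–4 restate phrases 1–2: a period heard twice, not a double period (which would end weakly at phrase 2).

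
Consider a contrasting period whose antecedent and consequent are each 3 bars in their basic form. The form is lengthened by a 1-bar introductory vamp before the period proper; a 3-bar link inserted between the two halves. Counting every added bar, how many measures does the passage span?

10 measures

Basic contrasting period: 3 + 3 = 6 bars.
6 (basic form) + 1 (introduction) + 3 (link) = 10.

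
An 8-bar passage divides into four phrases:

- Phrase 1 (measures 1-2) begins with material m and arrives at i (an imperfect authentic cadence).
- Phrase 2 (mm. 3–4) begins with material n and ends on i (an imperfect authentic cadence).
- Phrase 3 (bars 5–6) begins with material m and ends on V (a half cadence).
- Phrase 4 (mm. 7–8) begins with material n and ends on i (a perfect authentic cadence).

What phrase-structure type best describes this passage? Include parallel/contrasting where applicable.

parallel double period

Four phrases in two halves: the first half (mm. 1–4) ends with an imperfect authentic cadence, the second (mm. 5–8) with a perfect authentic cadence — a large antecedent–consequent pair, i.e. a double period.
Phrase 3 begins with the same material as phrase 1, making it parallel.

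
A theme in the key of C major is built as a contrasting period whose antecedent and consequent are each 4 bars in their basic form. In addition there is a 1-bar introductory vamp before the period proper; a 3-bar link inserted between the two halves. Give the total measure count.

12 measures

Basic contrasting period: 4 + 4 = 8 bars.
8 (basic form) + 1 (introduction) + 3 (link) = 12.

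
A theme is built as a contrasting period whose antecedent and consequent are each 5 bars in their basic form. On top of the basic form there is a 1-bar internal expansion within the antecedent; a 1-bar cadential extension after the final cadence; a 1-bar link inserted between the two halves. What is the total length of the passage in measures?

Basic contrasting period: 5 + 5 = 10 bars.
10 (basic form) + 1 (internal expansion) + 1 (cadential extension) + 1 (link) = 13.

13 measures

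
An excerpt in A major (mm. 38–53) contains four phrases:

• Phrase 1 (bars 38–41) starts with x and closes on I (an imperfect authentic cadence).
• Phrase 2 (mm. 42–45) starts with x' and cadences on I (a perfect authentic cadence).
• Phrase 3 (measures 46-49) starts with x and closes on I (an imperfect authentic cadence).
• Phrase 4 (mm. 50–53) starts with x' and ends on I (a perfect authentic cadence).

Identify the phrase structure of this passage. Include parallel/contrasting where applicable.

repeated period

The cadence pattern IAC–PAC–IAC–PAC is weak–strong twice, and phrases 3–4 restate phrases 1–2: a period heard twice, not a double period (which would end weakly at phrase 2).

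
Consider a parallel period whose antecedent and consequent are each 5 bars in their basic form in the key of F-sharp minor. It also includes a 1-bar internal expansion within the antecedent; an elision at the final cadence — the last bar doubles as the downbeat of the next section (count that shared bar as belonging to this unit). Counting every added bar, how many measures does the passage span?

11 measures

Basic parallel period: 5 + 5 = 10 bars.
10 (basic form) + 1 (internal expansion) = 11.
The elision shares a bar with the next section but does not change this unit's count.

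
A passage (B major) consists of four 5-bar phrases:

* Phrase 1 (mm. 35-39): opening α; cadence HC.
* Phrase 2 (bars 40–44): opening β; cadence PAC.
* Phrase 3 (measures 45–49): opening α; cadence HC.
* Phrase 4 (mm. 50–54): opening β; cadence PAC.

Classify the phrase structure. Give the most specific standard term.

repeated period

The cadence pattern HC–PAC–HC–PAC is weak–strong twice, and phrases 3–4 restate phrases 1–2: a period heard twice, not a double period (which would end weakly at phrase 2).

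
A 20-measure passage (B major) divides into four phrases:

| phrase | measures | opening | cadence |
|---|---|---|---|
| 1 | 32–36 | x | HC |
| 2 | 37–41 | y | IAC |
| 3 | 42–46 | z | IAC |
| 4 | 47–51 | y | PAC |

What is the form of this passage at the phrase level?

Four phrases in two halves: the first half (mm. 32-41) ends with an imperfect authentic cadence, the second (measures 42–51) with a perfect authentic cadence — a large antecedent–consequent pair, i.e. a double period.
Phrase 3 begins with different material from phrase 1, making it contrasting.

contrasting double period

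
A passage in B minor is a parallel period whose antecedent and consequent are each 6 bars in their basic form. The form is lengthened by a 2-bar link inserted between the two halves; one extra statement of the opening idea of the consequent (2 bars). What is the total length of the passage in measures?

Basic parallel period: 6 + 6 = 12 bars.
12 (basic form) + 2 (link) + 2 (extra statement) = 16.

16 measures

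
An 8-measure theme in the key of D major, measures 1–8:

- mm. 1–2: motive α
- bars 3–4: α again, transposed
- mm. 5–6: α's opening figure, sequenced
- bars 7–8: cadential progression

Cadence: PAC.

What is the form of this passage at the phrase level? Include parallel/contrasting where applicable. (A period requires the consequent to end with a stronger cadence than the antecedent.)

Basic idea (mm. 1-2) + its repetition (mm. 3–4) form the presentation; fragmentation and cadence (bars 5–8) form the continuation — the 8-bar whole is a sentence.

sentence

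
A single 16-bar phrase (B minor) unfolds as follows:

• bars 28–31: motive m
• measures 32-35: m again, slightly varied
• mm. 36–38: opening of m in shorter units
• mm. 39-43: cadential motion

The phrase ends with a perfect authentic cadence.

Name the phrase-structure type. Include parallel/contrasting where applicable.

Basic idea (mm. 28–31) + its repetition (mm. 32-35) form the presentation; fragmentation and cadence (measures 36–43) form the continuation — the 16-bar whole is a sentence.

sentence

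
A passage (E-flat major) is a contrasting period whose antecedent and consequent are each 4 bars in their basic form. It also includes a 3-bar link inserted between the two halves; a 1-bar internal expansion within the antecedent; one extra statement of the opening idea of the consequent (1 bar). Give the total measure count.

13 measures

Basic contrasting period: 4 + 4 = 8 bars.
8 (basic form) + 3 (link) + 1 (internal expansion) + 1 (extra statement) = 13.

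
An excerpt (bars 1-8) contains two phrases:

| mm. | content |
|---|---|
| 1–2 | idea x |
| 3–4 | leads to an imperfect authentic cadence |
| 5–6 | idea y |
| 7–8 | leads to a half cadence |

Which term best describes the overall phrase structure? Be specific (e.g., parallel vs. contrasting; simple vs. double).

The second phrase closes with a half cadence, which is not stronger than the first phrase's imperfect authentic cadence; without a weak→strong cadential pair there is no antecedent–consequent relationship, so this is a phrase group rather than a period.

phrase group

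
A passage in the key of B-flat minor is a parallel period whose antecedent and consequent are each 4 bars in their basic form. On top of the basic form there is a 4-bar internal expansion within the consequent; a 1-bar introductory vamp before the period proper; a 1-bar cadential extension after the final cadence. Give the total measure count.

14 measures

Basic parallel period: 4 + 4 = 8 bars.
8 (basic form) + 4 (internal expansion) + 1 (introduction) + 1 (cadential extension) = 14.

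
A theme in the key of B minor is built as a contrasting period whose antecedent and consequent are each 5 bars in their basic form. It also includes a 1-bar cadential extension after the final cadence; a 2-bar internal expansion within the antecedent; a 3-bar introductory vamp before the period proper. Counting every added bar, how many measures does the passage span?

Basic contrasting period: 5 + 5 = 10 bars.
10 (basic form) + 1 (cadential extension) + 2 (internal expansion) + 3 (introduction) = 16.

16 measures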